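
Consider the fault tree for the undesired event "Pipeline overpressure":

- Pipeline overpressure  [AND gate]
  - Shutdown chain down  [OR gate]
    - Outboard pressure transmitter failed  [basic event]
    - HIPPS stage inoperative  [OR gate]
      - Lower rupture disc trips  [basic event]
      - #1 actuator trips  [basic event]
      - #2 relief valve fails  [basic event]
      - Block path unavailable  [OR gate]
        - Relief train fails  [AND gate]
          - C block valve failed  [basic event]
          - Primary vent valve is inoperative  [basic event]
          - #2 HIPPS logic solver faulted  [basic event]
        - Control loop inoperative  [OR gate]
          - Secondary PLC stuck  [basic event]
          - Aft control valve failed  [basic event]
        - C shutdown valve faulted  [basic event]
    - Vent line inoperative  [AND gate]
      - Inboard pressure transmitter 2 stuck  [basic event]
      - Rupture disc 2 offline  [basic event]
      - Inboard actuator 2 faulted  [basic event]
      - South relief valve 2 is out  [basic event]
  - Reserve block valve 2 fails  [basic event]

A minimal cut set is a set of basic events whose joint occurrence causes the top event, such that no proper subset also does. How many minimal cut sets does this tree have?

9

Relief train fails [AND]: one cut set from each child combined → 1 × 1 × 1 = 1 cut set(s).
Control loop inoperative [OR]: union of children's cut sets → 2 cut set(s).
Block path unavailable [OR]: union of children's cut sets → 4 cut set(s).
HIPPS stage inoperative [OR]: union of children's cut sets → 7 cut set(s).
Vent line inoperative [AND]: one cut set from each child combined → 1 × 1 × 1 × 1 = 1 cut set(s).
Shutdown chain down [OR]: union of children's cut sets → 9 cut set(s).
Pipeline overpressure [AND]: one cut set from each child combined → 9 × 1 = 9 cut set(s).
Minimal cut sets: {Outboard pressure transmitter failed, Reserve block valve 2 fails}; {Lower rupture disc trips, Reserve block valve 2 fails}; {#1 actuator trips, Reserve block valve 2 fails}; {#2 relief valve fails, Reserve block valve 2 fails}; {#2 HIPPS logic solver faulted, C block valve failed, Primary vent valve is inoperative, Reserve block valve 2 fails}; {Reserve block valve 2 fails, Secondary PLC stuck}; {Aft control valve failed, Reserve block valve 2 fails}; {C shutdown valve faulted, Reserve block valve 2 fails}; {Inboard actuator 2 faulted, Inboard pressure transmitter 2 stuck, Reserve block valve 2 fails, Rupture disc 2 offline, South relief valve 2 is out}.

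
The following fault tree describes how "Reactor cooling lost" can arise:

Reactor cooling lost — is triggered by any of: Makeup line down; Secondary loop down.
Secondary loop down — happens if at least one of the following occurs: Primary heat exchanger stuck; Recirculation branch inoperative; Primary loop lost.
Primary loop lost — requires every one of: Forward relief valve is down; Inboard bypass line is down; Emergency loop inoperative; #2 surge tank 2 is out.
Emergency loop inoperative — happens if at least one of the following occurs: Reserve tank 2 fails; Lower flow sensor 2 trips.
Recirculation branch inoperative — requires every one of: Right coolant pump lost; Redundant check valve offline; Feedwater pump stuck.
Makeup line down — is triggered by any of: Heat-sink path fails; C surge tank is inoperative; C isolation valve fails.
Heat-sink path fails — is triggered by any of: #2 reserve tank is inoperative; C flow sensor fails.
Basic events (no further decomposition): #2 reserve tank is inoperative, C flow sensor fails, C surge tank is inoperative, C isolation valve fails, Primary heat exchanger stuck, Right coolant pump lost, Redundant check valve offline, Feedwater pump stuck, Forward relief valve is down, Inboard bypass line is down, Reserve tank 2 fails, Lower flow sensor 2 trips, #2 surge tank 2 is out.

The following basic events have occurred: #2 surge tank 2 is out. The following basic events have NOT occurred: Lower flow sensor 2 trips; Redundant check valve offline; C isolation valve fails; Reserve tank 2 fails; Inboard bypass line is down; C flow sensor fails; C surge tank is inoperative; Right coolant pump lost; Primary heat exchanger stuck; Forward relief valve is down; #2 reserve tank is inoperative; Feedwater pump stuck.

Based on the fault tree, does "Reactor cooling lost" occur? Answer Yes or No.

Heat-sink path fails [OR]: #2 reserve tank is inoperative=not, C flow sensor fails=not → no input occurs → does not occur.
Makeup line down [OR]: Heat-sink path fails=not, C surge tank is inoperative=not, C isolation valve fails=not → no input occurs → does not occur.
Recirculation branch inoperative [AND]: Right coolant pump lost=not, Redundant check valve offline=not, Feedwater pump stuck=not → not all inputs occur → does not occur.
Emergency loop inoperative [OR]: Reserve tank 2 fails=not, Lower flow sensor 2 trips=not → no input occurs → does not occur.
Primary loop lost [AND]: Forward relief valve is down=not, Inboard bypass line is down=not, Emergency loop inoperative=not, #2 surge tank 2 is out=occurs → not all inputs occur → does not occur.
Secondary loop down [OR]: Primary heat exchanger stuck=not, Recirculation branch inoperative=not, Primary loop lost=not → no input occurs → does not occur.
Reactor cooling lost [OR]: Makeup line down=not, Secondary loop down=not → no input occurs → does not occur.

No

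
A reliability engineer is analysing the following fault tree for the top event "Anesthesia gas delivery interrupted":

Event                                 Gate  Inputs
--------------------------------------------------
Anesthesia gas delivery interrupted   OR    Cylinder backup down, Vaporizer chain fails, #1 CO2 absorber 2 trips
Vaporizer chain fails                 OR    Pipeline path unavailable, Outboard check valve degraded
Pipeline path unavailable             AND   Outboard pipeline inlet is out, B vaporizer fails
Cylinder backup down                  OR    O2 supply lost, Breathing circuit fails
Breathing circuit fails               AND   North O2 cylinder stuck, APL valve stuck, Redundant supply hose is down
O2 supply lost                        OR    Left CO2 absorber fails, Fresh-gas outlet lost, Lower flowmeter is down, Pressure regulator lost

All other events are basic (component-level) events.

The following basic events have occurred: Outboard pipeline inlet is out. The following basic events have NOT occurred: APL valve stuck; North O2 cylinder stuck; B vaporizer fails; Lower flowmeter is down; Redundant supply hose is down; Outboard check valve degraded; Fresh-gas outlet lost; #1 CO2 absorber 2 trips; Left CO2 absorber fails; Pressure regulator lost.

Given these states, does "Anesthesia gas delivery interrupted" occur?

No

O2 supply lost [OR]: Left CO2 absorber fails=not, Fresh-gas outlet lost=not, Lower flowmeter is down=not, Pressure regulator lost=not → no input occurs → does not occur.
Breathing circuit fails [AND]: North O2 cylinder stuck=not, APL valve stuck=not, Redundant supply hose is down=not → not all inputs occur → does not occur.
Cylinder backup down [OR]: O2 supply lost=not, Breathing circuit fails=not → no input occurs → does not occur.
Pipeline path unavailable [AND]: Outboard pipeline inlet is out=occurs, B vaporizer fails=not → not all inputs occur → does not occur.
Vaporizer chain fails [OR]: Pipeline path unavailable=not, Outboard check valve degraded=not → no input occurs → does not occur.
Anesthesia gas delivery interrupted [OR]: Cylinder backup down=not, Vaporizer chain fails=not, #1 CO2 absorber 2 trips=not → no input occurs → does not occur.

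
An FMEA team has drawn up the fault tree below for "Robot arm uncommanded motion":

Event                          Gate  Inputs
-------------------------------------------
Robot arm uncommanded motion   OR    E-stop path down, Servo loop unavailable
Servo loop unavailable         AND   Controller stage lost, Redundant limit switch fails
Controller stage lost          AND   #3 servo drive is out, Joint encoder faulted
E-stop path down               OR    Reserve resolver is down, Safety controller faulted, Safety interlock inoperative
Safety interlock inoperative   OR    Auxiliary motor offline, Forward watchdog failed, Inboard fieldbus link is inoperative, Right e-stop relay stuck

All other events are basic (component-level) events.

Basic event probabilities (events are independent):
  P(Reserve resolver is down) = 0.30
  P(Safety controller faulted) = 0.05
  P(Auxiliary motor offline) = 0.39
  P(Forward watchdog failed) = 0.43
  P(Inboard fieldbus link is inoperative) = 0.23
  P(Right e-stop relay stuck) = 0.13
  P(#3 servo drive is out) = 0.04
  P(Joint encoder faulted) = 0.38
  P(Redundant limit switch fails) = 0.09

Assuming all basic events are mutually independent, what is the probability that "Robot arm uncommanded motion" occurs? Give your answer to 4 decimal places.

0.8453

P(Safety interlock inoperative) [OR] = 1 − (1−0.39) × (1−0.43) × (1−0.23) × (1−0.13) = 0.767076
P(E-stop path down) [OR] = 1 − (1−0.30) × (1−0.05) × (1−0.767076) = 0.845106
P(Controller stage lost) [AND] = 0.04 × 0.38 = 0.015200
P(Servo loop unavailable) [AND] = 0.015200 × 0.09 = 0.001368
P(Robot arm uncommanded motion) [OR] = 1 − (1−0.845106) × (1−0.001368) = 0.845318
Rounded to 4 decimal places: P(Robot arm uncommanded motion) ≈ 0.8453.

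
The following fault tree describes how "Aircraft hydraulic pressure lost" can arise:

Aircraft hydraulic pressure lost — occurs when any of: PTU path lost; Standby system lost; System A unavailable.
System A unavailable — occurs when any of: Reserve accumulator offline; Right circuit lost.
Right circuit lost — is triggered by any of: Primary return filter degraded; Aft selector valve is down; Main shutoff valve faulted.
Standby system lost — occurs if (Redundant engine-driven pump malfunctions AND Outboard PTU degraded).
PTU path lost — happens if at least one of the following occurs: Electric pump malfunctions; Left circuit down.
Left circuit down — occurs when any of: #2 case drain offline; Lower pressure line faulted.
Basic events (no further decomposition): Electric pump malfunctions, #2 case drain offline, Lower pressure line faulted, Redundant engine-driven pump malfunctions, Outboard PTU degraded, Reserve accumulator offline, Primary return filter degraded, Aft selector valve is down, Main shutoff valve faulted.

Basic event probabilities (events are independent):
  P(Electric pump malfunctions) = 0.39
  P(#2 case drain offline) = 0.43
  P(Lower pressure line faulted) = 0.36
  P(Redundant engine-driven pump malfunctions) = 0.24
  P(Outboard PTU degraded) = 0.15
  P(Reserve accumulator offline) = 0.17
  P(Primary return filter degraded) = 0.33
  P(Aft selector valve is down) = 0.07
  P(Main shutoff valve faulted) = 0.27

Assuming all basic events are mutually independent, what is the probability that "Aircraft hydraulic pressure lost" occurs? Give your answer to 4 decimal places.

P(Left circuit down) [OR] = 1 − (1−0.43) × (1−0.36) = 0.635200
P(PTU path lost) [OR] = 1 − (1−0.39) × (1−0.635200) = 0.777472
P(Standby system lost) [AND] = 0.24 × 0.15 = 0.036000
P(Right circuit lost) [OR] = 1 − (1−0.33) × (1−0.07) × (1−0.27) = 0.545137
P(System A unavailable) [OR] = 1 − (1−0.17) × (1−0.545137) = 0.622464
P(Aircraft hydraulic pressure lost) [OR] = 1 − (1−0.777472) × (1−0.036000) × (1−0.622464) = 0.919012
Rounded to 4 decimal places: P(Aircraft hydraulic pressure lost) ≈ 0.9190.

0.9190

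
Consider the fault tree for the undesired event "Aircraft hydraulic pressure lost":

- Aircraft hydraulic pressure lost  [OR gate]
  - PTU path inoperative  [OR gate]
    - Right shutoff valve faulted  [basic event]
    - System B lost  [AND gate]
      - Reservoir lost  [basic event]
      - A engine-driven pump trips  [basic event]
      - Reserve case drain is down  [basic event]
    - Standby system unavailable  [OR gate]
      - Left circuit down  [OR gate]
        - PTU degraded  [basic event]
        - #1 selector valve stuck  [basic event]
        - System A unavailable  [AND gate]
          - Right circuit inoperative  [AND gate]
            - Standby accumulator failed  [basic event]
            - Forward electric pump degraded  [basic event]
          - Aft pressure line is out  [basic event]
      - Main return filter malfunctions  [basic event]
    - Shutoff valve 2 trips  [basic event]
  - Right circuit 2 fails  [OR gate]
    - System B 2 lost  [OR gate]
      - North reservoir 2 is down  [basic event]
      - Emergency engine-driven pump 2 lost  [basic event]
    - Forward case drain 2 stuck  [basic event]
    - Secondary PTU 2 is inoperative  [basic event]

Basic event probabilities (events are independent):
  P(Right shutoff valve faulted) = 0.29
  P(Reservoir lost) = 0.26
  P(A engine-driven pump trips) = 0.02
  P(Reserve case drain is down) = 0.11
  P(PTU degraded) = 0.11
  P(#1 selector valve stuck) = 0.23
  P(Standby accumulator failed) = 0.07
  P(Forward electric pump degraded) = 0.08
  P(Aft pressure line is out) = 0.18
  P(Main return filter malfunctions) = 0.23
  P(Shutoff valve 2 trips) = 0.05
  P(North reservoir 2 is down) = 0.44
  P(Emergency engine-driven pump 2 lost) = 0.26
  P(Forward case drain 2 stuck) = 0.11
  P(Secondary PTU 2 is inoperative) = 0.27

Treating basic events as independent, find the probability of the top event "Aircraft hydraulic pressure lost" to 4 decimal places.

P(System B lost) [AND] = 0.26 × 0.02 × 0.11 = 0.000572
P(Right circuit inoperative) [AND] = 0.07 × 0.08 = 0.005600
P(System A unavailable) [AND] = 0.005600 × 0.18 = 0.001008
P(Left circuit down) [OR] = 1 − (1−0.11) × (1−0.23) × (1−0.001008) = 0.315391
P(Standby system unavailable) [OR] = 1 − (1−0.315391) × (1−0.23) = 0.472851
P(PTU path inoperative) [OR] = 1 − (1−0.29) × (1−0.000572) × (1−0.472851) × (1−0.05) = 0.644641
P(System B 2 lost) [OR] = 1 − (1−0.44) × (1−0.26) = 0.585600
P(Right circuit 2 fails) [OR] = 1 − (1−0.585600) × (1−0.11) × (1−0.27) = 0.730764
P(Aircraft hydraulic pressure lost) [OR] = 1 − (1−0.644641) × (1−0.730764) = 0.904325
Rounded to 4 decimal places: P(Aircraft hydraulic pressure lost) ≈ 0.9043.

0.9043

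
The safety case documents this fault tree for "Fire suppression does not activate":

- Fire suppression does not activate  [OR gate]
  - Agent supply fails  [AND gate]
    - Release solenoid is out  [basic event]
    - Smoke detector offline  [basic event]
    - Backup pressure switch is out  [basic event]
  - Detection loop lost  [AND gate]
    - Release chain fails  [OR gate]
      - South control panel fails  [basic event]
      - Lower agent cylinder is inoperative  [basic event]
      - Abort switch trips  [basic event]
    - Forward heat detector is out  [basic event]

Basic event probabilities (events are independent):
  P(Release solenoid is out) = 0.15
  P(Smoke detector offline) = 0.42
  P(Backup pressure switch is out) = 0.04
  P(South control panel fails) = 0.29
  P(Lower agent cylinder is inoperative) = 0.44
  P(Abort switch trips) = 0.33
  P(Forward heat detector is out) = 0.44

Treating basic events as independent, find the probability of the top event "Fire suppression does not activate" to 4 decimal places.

P(Agent supply fails) [AND] = 0.15 × 0.42 × 0.04 = 0.002520
P(Release chain fails) [OR] = 1 − (1−0.29) × (1−0.44) × (1−0.33) = 0.733608
P(Detection loop lost) [AND] = 0.733608 × 0.44 = 0.322788
P(Fire suppression does not activate) [OR] = 1 − (1−0.002520) × (1−0.322788) = 0.324495
Rounded to 4 decimal places: P(Fire suppression does not activate) ≈ 0.3245.

0.3245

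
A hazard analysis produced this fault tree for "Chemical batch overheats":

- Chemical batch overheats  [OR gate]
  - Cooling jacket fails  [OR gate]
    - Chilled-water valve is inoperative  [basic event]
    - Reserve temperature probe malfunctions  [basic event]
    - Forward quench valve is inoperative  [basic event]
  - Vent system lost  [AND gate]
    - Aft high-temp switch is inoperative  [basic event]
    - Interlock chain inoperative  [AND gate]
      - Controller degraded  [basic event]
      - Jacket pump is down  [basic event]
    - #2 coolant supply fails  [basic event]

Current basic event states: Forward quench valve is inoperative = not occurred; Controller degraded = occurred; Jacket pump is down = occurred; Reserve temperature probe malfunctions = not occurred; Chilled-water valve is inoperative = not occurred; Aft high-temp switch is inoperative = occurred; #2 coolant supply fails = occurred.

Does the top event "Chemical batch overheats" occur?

Yes

Cooling jacket fails [OR]: Chilled-water valve is inoperative=not, Reserve temperature probe malfunctions=not, Forward quench valve is inoperative=not → no input occurs → does not occur.
Interlock chain inoperative [AND]: Controller degraded=occurs, Jacket pump is down=occurs → all inputs occur → occurs.
Vent system lost [AND]: Aft high-temp switch is inoperative=occurs, Interlock chain inoperative=occurs, #2 coolant supply fails=occurs → all inputs occur → occurs.
Chemical batch overheats [OR]: Cooling jacket fails=not, Vent system lost=occurs → at least one input occurs → occurs.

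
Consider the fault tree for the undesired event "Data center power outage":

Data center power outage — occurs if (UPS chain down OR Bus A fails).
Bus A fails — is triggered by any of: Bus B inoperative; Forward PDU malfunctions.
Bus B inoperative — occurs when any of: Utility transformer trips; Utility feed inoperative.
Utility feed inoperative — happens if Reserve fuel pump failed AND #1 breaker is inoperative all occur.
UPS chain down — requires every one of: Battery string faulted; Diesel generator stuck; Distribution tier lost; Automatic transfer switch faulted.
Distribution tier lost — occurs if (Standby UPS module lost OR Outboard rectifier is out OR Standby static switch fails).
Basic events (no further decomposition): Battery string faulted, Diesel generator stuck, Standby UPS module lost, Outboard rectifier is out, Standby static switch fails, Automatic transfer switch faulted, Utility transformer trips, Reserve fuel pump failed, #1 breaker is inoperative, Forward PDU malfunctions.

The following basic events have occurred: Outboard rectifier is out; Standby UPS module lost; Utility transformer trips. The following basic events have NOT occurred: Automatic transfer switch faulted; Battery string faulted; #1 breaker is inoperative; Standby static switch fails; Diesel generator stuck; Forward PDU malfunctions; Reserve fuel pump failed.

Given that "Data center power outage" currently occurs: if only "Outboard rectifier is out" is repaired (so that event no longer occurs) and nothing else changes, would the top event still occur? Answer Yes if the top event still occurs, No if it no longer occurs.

Yes

Counterfactual: set "Outboard rectifier is out" to not occurred.
Distribution tier lost [OR]: Standby UPS module lost=occurs, Outboard rectifier is out=not, Standby static switch fails=not → at least one input occurs → occurs.
UPS chain down [AND]: Battery string faulted=not, Diesel generator stuck=not, Distribution tier lost=occurs, Automatic transfer switch faulted=not → not all inputs occur → does not occur.
Utility feed inoperative [AND]: Reserve fuel pump failed=not, #1 breaker is inoperative=not → not all inputs occur → does not occur.
Bus B inoperative [OR]: Utility transformer trips=occurs, Utility feed inoperative=not → at least one input occurs → occurs.
Bus A fails [OR]: Bus B inoperative=occurs, Forward PDU malfunctions=not → at least one input occurs → occurs.
Data center power outage [OR]: UPS chain down=not, Bus A fails=occurs → at least one input occurs → occurs.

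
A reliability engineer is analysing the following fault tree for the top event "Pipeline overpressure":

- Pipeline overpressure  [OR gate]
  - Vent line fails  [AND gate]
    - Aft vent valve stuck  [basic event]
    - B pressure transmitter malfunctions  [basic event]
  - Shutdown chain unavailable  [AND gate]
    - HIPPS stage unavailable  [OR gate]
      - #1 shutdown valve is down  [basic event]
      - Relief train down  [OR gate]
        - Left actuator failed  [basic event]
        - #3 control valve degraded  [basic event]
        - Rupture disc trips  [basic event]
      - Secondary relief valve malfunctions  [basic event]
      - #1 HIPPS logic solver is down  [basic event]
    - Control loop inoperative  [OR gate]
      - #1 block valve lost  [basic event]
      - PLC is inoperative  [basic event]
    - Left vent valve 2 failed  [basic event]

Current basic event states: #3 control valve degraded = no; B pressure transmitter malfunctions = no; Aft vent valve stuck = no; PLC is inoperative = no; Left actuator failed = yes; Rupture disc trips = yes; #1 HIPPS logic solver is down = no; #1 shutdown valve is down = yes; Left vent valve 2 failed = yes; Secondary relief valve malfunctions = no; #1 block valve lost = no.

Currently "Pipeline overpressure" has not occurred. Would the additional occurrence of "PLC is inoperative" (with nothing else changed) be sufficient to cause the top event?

Yes

Counterfactual: set "PLC is inoperative" to occurred.
Vent line fails [AND]: Aft vent valve stuck=not, B pressure transmitter malfunctions=not → not all inputs occur → does not occur.
Relief train down [OR]: Left actuator failed=occurs, #3 control valve degraded=not, Rupture disc trips=occurs → at least one input occurs → occurs.
HIPPS stage unavailable [OR]: #1 shutdown valve is down=occurs, Relief train down=occurs, Secondary relief valve malfunctions=not, #1 HIPPS logic solver is down=not → at least one input occurs → occurs.
Control loop inoperative [OR]: #1 block valve lost=not, PLC is inoperative=occurs → at least one input occurs → occurs.
Shutdown chain unavailable [AND]: HIPPS stage unavailable=occurs, Control loop inoperative=occurs, Left vent valve 2 failed=occurs → all inputs occur → occurs.
Pipeline overpressure [OR]: Vent line fails=not, Shutdown chain unavailable=occurs → at least one input occurs → occurs.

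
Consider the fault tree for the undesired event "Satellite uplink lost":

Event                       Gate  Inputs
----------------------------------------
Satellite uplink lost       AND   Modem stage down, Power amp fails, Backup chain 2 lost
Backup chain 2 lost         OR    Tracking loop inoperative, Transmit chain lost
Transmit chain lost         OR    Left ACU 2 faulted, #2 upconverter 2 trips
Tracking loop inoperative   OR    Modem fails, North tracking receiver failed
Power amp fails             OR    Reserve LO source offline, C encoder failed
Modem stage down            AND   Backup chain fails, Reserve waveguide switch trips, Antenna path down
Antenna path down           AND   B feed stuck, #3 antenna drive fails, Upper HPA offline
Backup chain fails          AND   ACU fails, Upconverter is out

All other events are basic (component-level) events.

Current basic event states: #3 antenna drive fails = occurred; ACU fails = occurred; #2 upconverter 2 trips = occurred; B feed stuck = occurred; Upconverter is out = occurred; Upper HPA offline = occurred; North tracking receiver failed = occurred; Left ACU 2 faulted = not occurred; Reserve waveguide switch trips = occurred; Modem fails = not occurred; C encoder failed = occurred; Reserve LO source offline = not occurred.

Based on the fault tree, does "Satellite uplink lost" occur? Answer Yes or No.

Backup chain fails [AND]: ACU fails=occurs, Upconverter is out=occurs → all inputs occur → occurs.
Antenna path down [AND]: B feed stuck=occurs, #3 antenna drive fails=occurs, Upper HPA offline=occurs → all inputs occur → occurs.
Modem stage down [AND]: Backup chain fails=occurs, Reserve waveguide switch trips=occurs, Antenna path down=occurs → all inputs occur → occurs.
Power amp fails [OR]: Reserve LO source offline=not, C encoder failed=occurs → at least one input occurs → occurs.
Tracking loop inoperative [OR]: Modem fails=not, North tracking receiver failed=occurs → at least one input occurs → occurs.
Transmit chain lost [OR]: Left ACU 2 faulted=not, #2 upconverter 2 trips=occurs → at least one input occurs → occurs.
Backup chain 2 lost [OR]: Tracking loop inoperative=occurs, Transmit chain lost=occurs → at least one input occurs → occurs.
Satellite uplink lost [AND]: Modem stage down=occurs, Power amp fails=occurs, Backup chain 2 lost=occurs → all inputs occur → occurs.

Yes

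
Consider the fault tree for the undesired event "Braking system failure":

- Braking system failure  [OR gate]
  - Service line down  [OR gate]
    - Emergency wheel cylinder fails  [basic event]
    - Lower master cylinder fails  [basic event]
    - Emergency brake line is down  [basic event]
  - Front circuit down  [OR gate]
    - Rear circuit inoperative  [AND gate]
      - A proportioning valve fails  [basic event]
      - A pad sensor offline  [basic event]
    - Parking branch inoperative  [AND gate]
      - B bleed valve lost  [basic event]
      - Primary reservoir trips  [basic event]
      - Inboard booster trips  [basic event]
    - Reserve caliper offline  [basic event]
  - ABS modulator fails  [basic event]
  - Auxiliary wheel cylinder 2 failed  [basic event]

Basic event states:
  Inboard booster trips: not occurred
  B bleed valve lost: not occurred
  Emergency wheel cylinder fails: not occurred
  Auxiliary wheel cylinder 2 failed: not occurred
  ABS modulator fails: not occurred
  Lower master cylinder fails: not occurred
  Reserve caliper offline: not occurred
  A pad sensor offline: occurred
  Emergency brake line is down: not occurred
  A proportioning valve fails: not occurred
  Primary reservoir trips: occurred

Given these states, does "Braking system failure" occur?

Service line down [OR]: Emergency wheel cylinder fails=not, Lower master cylinder fails=not, Emergency brake line is down=not → no input occurs → does not occur.
Rear circuit inoperative [AND]: A proportioning valve fails=not, A pad sensor offline=occurs → not all inputs occur → does not occur.
Parking branch inoperative [AND]: B bleed valve lost=not, Primary reservoir trips=occurs, Inboard booster trips=not → not all inputs occur → does not occur.
Front circuit down [OR]: Rear circuit inoperative=not, Parking branch inoperative=not, Reserve caliper offline=not → no input occurs → does not occur.
Braking system failure [OR]: Service line down=not, Front circuit down=not, ABS modulator fails=not, Auxiliary wheel cylinder 2 failed=not → no input occurs → does not occur.

No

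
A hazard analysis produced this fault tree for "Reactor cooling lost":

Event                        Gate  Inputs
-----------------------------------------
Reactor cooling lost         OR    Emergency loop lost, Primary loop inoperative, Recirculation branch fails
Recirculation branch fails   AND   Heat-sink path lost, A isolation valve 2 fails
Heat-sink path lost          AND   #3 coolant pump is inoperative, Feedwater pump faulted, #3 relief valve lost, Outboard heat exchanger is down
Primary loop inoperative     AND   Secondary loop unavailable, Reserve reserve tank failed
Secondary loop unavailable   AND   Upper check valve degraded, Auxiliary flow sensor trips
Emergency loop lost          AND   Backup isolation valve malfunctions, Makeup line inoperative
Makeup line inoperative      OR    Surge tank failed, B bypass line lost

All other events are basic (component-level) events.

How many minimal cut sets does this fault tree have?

Makeup line inoperative [OR]: union of children's cut sets → 2 cut set(s).
Emergency loop lost [AND]: one cut set from each child combined → 1 × 2 = 2 cut set(s).
Secondary loop unavailable [AND]: one cut set from each child combined → 1 × 1 = 1 cut set(s).
Primary loop inoperative [AND]: one cut set from each child combined → 1 × 1 = 1 cut set(s).
Heat-sink path lost [AND]: one cut set from each child combined → 1 × 1 × 1 × 1 = 1 cut set(s).
Recirculation branch fails [AND]: one cut set from each child combined → 1 × 1 = 1 cut set(s).
Reactor cooling lost [OR]: union of children's cut sets → 4 cut set(s).
Minimal cut sets: {Backup isolation valve malfunctions, Surge tank failed}; {B bypass line lost, Backup isolation valve malfunctions}; {Auxiliary flow sensor trips, Reserve reserve tank failed, Upper check valve degraded}; {#3 coolant pump is inoperative, #3 relief valve lost, A isolation valve 2 fails, Feedwater pump faulted, Outboard heat exchanger is down}.

4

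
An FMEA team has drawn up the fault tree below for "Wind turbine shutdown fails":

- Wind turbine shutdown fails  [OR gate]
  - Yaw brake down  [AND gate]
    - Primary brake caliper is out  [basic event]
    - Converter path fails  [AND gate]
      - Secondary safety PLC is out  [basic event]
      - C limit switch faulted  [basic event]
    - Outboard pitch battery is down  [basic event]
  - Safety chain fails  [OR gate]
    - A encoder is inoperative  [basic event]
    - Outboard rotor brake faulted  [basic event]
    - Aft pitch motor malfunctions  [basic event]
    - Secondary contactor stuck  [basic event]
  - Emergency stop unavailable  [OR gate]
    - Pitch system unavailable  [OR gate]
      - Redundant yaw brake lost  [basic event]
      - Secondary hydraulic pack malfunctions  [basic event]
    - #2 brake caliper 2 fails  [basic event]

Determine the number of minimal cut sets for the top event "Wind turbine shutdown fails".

8

Converter path fails [AND]: one cut set from each child combined → 1 × 1 = 1 cut set(s).
Yaw brake down [AND]: one cut set from each child combined → 1 × 1 × 1 = 1 cut set(s).
Safety chain fails [OR]: union of children's cut sets → 4 cut set(s).
Pitch system unavailable [OR]: union of children's cut sets → 2 cut set(s).
Emergency stop unavailable [OR]: union of children's cut sets → 3 cut set(s).
Wind turbine shutdown fails [OR]: union of children's cut sets → 8 cut set(s).
Minimal cut sets: {C limit switch faulted, Outboard pitch battery is down, Primary brake caliper is out, Secondary safety PLC is out}; {A encoder is inoperative}; {Outboard rotor brake faulted}; {Aft pitch motor malfunctions}; {Secondary contactor stuck}; {Redundant yaw brake lost}; {Secondary hydraulic pack malfunctions}; {#2 brake caliper 2 fails}.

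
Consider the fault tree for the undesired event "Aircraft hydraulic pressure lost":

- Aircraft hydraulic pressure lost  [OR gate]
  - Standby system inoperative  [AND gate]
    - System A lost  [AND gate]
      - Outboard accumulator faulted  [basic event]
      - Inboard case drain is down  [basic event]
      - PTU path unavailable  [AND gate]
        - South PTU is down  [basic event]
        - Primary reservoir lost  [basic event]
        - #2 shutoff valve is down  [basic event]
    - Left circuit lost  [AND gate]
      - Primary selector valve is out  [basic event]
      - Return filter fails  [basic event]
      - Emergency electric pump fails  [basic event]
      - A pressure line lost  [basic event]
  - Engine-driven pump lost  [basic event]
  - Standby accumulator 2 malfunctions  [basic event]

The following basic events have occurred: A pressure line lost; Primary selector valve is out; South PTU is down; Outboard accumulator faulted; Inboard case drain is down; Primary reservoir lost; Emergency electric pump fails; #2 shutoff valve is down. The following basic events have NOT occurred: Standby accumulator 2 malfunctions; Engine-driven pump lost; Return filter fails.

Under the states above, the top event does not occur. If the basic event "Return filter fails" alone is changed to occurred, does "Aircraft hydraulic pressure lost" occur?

Counterfactual: set "Return filter fails" to occurred.
PTU path unavailable [AND]: South PTU is down=occurs, Primary reservoir lost=occurs, #2 shutoff valve is down=occurs → all inputs occur → occurs.
System A lost [AND]: Outboard accumulator faulted=occurs, Inboard case drain is down=occurs, PTU path unavailable=occurs → all inputs occur → occurs.
Left circuit lost [AND]: Primary selector valve is out=occurs, Return filter fails=occurs, Emergency electric pump fails=occurs, A pressure line lost=occurs → all inputs occur → occurs.
Standby system inoperative [AND]: System A lost=occurs, Left circuit lost=occurs → all inputs occur → occurs.
Aircraft hydraulic pressure lost [OR]: Standby system inoperative=occurs, Engine-driven pump lost=not, Standby accumulator 2 malfunctions=not → at least one input occurs → occurs.

Yes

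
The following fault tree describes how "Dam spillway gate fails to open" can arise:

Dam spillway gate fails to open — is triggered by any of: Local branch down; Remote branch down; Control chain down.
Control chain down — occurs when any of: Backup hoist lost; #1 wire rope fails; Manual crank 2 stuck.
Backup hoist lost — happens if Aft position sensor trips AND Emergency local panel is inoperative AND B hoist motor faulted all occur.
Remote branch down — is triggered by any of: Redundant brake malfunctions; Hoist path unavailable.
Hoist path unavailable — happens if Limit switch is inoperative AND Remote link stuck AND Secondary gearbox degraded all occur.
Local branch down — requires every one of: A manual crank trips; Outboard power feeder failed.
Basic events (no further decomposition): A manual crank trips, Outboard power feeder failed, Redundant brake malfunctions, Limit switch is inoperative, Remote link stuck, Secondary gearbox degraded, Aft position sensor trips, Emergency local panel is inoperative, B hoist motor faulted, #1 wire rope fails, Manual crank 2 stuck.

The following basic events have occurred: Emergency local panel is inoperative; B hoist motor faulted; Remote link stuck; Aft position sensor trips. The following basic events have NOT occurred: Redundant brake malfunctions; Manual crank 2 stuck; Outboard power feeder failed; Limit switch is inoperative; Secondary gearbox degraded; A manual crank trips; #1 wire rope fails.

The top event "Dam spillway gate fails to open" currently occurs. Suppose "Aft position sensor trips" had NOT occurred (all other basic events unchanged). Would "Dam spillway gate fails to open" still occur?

No

Counterfactual: set "Aft position sensor trips" to not occurred.
Local branch down [AND]: A manual crank trips=not, Outboard power feeder failed=not → not all inputs occur → does not occur.
Hoist path unavailable [AND]: Limit switch is inoperative=not, Remote link stuck=occurs, Secondary gearbox degraded=not → not all inputs occur → does not occur.
Remote branch down [OR]: Redundant brake malfunctions=not, Hoist path unavailable=not → no input occurs → does not occur.
Backup hoist lost [AND]: Aft position sensor trips=not, Emergency local panel is inoperative=occurs, B hoist motor faulted=occurs → not all inputs occur → does not occur.
Control chain down [OR]: Backup hoist lost=not, #1 wire rope fails=not, Manual crank 2 stuck=not → no input occurs → does not occur.
Dam spillway gate fails to open [OR]: Local branch down=not, Remote branch down=not, Control chain down=not → no input occurs → does not occur.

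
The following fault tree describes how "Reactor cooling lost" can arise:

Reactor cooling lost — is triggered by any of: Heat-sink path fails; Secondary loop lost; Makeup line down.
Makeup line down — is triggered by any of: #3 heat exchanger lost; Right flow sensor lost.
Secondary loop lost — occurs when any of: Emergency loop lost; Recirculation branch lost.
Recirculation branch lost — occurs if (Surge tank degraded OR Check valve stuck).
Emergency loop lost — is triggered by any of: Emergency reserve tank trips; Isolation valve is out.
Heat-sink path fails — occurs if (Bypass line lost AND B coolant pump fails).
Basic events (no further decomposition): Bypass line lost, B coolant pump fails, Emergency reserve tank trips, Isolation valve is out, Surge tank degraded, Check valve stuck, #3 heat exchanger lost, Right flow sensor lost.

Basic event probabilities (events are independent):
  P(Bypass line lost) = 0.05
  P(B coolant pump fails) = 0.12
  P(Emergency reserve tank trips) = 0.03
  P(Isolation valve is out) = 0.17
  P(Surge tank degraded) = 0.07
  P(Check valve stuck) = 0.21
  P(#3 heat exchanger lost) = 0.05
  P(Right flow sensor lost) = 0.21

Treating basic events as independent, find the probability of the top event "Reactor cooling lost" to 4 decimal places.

P(Heat-sink path fails) [AND] = 0.05 × 0.12 = 0.006000
P(Emergency loop lost) [OR] = 1 − (1−0.03) × (1−0.17) = 0.194900
P(Recirculation branch lost) [OR] = 1 − (1−0.07) × (1−0.21) = 0.265300
P(Secondary loop lost) [OR] = 1 − (1−0.194900) × (1−0.265300) = 0.408493
P(Makeup line down) [OR] = 1 − (1−0.05) × (1−0.21) = 0.249500
P(Reactor cooling lost) [OR] = 1 − (1−0.006000) × (1−0.408493) × (1−0.249500) = 0.558738
Rounded to 4 decimal places: P(Reactor cooling lost) ≈ 0.5587.

0.5587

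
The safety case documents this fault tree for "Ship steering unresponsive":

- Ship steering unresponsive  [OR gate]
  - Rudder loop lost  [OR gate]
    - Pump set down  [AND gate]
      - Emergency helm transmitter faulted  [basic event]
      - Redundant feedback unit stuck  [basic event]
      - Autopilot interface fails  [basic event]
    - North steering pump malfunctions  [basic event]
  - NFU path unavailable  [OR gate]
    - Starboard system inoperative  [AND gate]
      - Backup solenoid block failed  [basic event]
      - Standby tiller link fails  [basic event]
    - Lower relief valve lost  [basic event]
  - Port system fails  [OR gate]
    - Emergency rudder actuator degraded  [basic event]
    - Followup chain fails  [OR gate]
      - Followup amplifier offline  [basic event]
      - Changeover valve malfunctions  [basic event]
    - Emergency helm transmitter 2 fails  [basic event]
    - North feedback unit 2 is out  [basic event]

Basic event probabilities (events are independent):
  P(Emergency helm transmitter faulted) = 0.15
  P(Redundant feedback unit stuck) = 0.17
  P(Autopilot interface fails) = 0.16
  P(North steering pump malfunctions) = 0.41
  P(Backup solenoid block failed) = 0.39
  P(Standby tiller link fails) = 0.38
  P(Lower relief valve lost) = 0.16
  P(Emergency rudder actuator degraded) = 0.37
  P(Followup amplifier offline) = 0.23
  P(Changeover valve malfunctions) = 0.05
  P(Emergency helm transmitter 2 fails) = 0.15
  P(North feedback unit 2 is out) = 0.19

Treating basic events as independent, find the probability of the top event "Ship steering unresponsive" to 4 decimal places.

0.8666

P(Pump set down) [AND] = 0.15 × 0.17 × 0.16 = 0.004080
P(Rudder loop lost) [OR] = 1 − (1−0.004080) × (1−0.41) = 0.412407
P(Starboard system inoperative) [AND] = 0.39 × 0.38 = 0.148200
P(NFU path unavailable) [OR] = 1 − (1−0.148200) × (1−0.16) = 0.284488
P(Followup chain fails) [OR] = 1 − (1−0.23) × (1−0.05) = 0.268500
P(Port system fails) [OR] = 1 − (1−0.37) × (1−0.268500) × (1−0.15) × (1−0.19) = 0.682708
P(Ship steering unresponsive) [OR] = 1 − (1−0.412407) × (1−0.284488) × (1−0.682708) = 0.866601
Rounded to 4 decimal places: P(Ship steering unresponsive) ≈ 0.8666.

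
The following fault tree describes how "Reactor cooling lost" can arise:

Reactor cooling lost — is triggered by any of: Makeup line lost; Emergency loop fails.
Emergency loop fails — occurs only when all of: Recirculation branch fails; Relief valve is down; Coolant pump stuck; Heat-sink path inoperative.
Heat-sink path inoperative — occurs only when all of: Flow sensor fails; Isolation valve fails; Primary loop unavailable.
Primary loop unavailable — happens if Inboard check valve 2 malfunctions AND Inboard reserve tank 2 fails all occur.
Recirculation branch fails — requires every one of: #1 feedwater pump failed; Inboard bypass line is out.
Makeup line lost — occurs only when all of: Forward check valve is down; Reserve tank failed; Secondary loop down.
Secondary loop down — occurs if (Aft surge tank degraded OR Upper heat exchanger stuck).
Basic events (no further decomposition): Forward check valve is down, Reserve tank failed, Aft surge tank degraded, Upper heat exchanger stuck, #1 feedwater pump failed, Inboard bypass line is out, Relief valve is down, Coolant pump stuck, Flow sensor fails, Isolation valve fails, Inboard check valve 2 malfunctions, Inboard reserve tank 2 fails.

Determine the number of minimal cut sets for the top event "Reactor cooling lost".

3

Secondary loop down [OR]: union of children's cut sets → 2 cut set(s).
Makeup line lost [AND]: one cut set from each child combined → 1 × 1 × 2 = 2 cut set(s).
Recirculation branch fails [AND]: one cut set from each child combined → 1 × 1 = 1 cut set(s).
Primary loop unavailable [AND]: one cut set from each child combined → 1 × 1 = 1 cut set(s).
Heat-sink path inoperative [AND]: one cut set from each child combined → 1 × 1 × 1 = 1 cut set(s).
Emergency loop fails [AND]: one cut set from each child combined → 1 × 1 × 1 × 1 = 1 cut set(s).
Reactor cooling lost [OR]: union of children's cut sets → 3 cut set(s).
Minimal cut sets: {Aft surge tank degraded, Forward check valve is down, Reserve tank failed}; {Forward check valve is down, Reserve tank failed, Upper heat exchanger stuck}; {#1 feedwater pump failed, Coolant pump stuck, Flow sensor fails, Inboard bypass line is out, Inboard check valve 2 malfunctions, Inboard reserve tank 2 fails, Isolation valve fails, Relief valve is down}.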